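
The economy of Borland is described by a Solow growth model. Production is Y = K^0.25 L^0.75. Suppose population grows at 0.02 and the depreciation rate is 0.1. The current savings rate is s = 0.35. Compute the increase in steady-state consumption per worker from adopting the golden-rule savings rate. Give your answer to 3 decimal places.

Δc ≈ 0.029

Capital per worker breaks even when investment replaces (n + δ)·k; here n + δ = 0.12.
Current steady state (s = 0.35): k* = (0.35/0.12)^(1/0.75) ≈ 4.1672, y* = 4.1672^0.25 ≈ 1.4288, c* = (1−0.35)·1.4288 ≈ 0.9287.
At the golden rule the marginal product of capital equals n+δ: 0.25·k^(0.25−1) = 0.12. Solving, k_gold = (0.25/0.12)^(1/0.75) ≈ 2.6608.
y_gold = 2.6608^0.25 ≈ 1.2772, c_gold = y_gold − 0.12·k_gold ≈ 0.9579.
Gain: Δc = 0.9579 − 0.9287 ≈ 0.0292.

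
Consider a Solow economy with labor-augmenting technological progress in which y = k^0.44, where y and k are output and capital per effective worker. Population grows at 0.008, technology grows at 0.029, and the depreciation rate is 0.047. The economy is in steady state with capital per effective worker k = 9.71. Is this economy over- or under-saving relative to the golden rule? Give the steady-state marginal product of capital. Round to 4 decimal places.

under-saving; MPK ≈ 0.1232

The effective depreciation rate is n + g + δ = 0.008 + 0.029 + 0.047 = 0.084.
MPK = 0.44·k^(0.44−1) = 0.44·9.71^(-0.56) ≈ 0.1232.
MPK > 0.084, so the economy is dynamically efficient (under-saving).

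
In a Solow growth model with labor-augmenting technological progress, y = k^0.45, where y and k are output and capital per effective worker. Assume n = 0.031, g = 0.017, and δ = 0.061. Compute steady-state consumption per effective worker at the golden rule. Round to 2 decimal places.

The effective depreciation rate is n + g + δ = 0.031 + 0.017 + 0.061 = 0.109.
At the golden rule the marginal product of capital equals n+g+δ: 0.45·k^(0.45−1) = 0.109. Solving, k_gold = (0.45/0.109)^(1/0.55) ≈ 13.1708.
y_gold = 13.1708^0.45 ≈ 3.1903.
c_gold = y_gold − (n+g+δ)·k_gold = 3.1903 − 0.109·13.1708 ≈ 1.7546.

c_gold ≈ 1.75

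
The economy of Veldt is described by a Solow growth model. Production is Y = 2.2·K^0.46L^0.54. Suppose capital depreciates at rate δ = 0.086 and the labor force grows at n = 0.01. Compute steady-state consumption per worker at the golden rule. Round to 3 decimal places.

c_gold ≈ 8.835

The effective depreciation rate is n + δ = 0.01 + 0.086 = 0.096.
Golden rule sets MPK = n+δ: 0.46·2.2·k^(0.46−1) = 0.096, so k_gold = (0.46·2.2/0.096)^(1/0.54) ≈ 78.3928.
y_gold = 2.2·78.3928^0.46 ≈ 16.3602.
c_gold = y_gold − (n+δ)·k_gold = 16.3602 − 0.096·78.3928 ≈ 8.8345.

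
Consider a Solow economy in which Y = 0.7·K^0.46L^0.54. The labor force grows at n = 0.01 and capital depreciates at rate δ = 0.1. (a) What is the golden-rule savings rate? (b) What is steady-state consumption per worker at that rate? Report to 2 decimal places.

(a) s_gold = 0.46; (b) c_gold ≈ 0.94

Break-even investment rate: n + δ = 0.01 + 0.1 = 0.11.
For Cobb-Douglas, s_gold equals capital's share: s_gold = 0.46.
Golden rule sets MPK = n+δ: 0.46·0.7·k^(0.46−1) = 0.11, so k_gold = (0.46·0.7/0.11)^(1/0.54) ≈ 7.3084.
y_gold = 0.7·7.3084^0.46 ≈ 1.7477; c_gold = (1−0.46)·y_gold ≈ 0.9437.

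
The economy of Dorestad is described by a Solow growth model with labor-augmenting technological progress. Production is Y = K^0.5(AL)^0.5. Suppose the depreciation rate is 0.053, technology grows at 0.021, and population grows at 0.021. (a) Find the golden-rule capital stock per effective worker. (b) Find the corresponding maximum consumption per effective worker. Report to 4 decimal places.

The effective depreciation rate is n + g + δ = 0.021 + 0.021 + 0.053 = 0.095.
At the golden rule the marginal product of capital equals n+g+δ: 0.5·k^(0.5−1) = 0.095. Solving, k_gold = (0.5/0.095)^(1/0.5) ≈ 27.7008.
y_gold = 27.7008^0.5 ≈ 5.2632; c_gold = y_gold − 0.095·k_gold ≈ 2.6316.

(a) k_gold ≈ 27.7008; (b) c_gold ≈ 2.6316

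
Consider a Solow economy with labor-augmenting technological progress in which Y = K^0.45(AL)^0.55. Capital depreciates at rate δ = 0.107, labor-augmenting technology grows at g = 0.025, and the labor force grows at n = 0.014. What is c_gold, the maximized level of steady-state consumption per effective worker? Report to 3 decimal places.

The effective depreciation rate is n + g + δ = 0.014 + 0.025 + 0.107 = 0.146.
Golden rule sets MPK = n+g+δ: 0.45·k^(0.45−1) = 0.146, so k_gold = (0.45/0.146)^(1/0.55) ≈ 7.7417.
y_gold = 7.7417^0.45 ≈ 2.5117.
c_gold = y_gold − (n+g+δ)·k_gold = 2.5117 − 0.146·7.7417 ≈ 1.3815.

c_gold ≈ 1.381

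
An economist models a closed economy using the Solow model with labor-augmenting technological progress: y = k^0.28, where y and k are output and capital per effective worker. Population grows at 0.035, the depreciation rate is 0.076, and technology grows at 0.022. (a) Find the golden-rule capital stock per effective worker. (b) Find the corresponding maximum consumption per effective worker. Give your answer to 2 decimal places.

(a) k_gold ≈ 2.81; (b) c_gold ≈ 0.96

Capital per effective worker breaks even when investment replaces (n + g + δ)·k; here n + g + δ = 0.133.
Setting f'(k) = n+g+δ gives 0.28·k^(0.28−1) = 0.133, hence k_gold = (0.28/0.133)^(1/0.72) ≈ 2.8121.
y_gold = 2.8121^0.28 ≈ 1.3358; c_gold = y_gold − 0.133·k_gold ≈ 0.9618.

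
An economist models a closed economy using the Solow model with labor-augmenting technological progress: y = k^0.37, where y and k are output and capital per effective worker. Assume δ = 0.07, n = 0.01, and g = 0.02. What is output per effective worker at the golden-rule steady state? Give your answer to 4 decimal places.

n + g + δ = 0.01 + 0.02 + 0.07 = 0.1.
Golden rule sets MPK = n+g+δ: 0.37·k^(0.37−1) = 0.1, so k_gold = (0.37/0.1)^(1/0.63) ≈ 7.9782.
Output: y_gold = k_gold^0.37 = 7.9782^0.37 ≈ 2.1563.

y_gold ≈ 2.1563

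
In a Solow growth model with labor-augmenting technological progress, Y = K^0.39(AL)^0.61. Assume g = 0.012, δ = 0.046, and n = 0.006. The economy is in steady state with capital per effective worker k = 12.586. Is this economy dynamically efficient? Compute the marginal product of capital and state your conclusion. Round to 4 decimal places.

dynamically efficient; MPK ≈ 0.0832

Break-even investment rate: n + g + δ = 0.006 + 0.012 + 0.046 = 0.064.
MPK = 0.39·k^(0.39−1) = 0.39·12.586^(-0.61) ≈ 0.0832.
MPK > 0.064, so the economy is dynamically efficient (under-saving).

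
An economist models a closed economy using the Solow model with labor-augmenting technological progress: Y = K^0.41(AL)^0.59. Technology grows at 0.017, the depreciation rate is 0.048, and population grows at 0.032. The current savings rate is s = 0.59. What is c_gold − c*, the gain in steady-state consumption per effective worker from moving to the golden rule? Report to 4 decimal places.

Δc ≈ 0.1688

Break-even investment rate: n + g + δ = 0.032 + 0.017 + 0.048 = 0.097.
Current steady state (s = 0.59): k* = (0.59/0.097)^(1/0.59) ≈ 21.3280, y* = 21.3280^0.41 ≈ 3.5065, c* = (1−0.59)·3.5065 ≈ 1.4377.
Golden rule sets MPK = n+g+δ: 0.41·k^(0.41−1) = 0.097, so k_gold = (0.41/0.097)^(1/0.59) ≈ 11.5090.
y_gold = 11.5090^0.41 ≈ 2.7229, c_gold = y_gold − 0.097·k_gold ≈ 1.6065.
Gain: Δc = 1.6065 − 1.4377 ≈ 0.1688.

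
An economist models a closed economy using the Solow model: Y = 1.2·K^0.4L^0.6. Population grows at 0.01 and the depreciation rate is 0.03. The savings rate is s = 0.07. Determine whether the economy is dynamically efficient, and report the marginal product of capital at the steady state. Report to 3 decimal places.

Break-even investment rate: n + δ = 0.01 + 0.03 = 0.04.
Steady-state k*: s·A·k^0.4 = 0.04·k gives k* = (0.07·1.2/0.04)^(1/0.6) ≈ 3.4438.
MPK = 0.4·1.2·3.4438^(-0.6) ≈ 0.2286.
MPK > n+δ = 0.04, so the economy is dynamically efficient (under-saving).

dynamically efficient; MPK ≈ 0.229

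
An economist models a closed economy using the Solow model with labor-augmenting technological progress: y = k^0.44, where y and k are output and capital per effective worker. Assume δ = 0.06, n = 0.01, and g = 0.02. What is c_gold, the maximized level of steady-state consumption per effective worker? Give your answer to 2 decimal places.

n + g + δ = 0.01 + 0.02 + 0.06 = 0.09.
Setting f'(k) = n+g+δ gives 0.44·k^(0.44−1) = 0.09, hence k_gold = (0.44/0.09)^(1/0.56) ≈ 17.0111.
y_gold = 17.0111^0.44 ≈ 3.4795.
c_gold = y_gold − (n+g+δ)·k_gold = 3.4795 − 0.09·17.0111 ≈ 1.9485.

c_gold ≈ 1.95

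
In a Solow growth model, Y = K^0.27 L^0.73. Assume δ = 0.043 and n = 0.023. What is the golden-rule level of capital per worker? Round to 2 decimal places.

The effective depreciation rate is n + δ = 0.023 + 0.043 = 0.066.
Golden rule sets MPK = n+δ: 0.27·k^(0.27−1) = 0.066, so k_gold = (0.27/0.066)^(1/0.73) ≈ 6.8883.

k_gold ≈ 6.89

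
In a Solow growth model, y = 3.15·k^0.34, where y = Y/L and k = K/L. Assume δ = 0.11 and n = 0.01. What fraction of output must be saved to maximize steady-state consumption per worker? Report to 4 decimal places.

s_gold = 0.3400

Break-even investment rate: n + δ = 0.01 + 0.11 = 0.12.
At the golden rule MPK = n+δ, and in any Cobb-Douglas steady state s = (n+δ)·k/y = MPK·k/y = capital's share 0.34.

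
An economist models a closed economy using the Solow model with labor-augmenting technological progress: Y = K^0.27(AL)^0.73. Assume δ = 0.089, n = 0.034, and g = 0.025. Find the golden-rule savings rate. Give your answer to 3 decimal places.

n + g + δ = 0.034 + 0.025 + 0.089 = 0.148.
At the golden rule MPK = n+g+δ, and in any Cobb-Douglas steady state s = (n+g+δ)·k/y = MPK·k/y = capital's share 0.27.

s_gold = 0.270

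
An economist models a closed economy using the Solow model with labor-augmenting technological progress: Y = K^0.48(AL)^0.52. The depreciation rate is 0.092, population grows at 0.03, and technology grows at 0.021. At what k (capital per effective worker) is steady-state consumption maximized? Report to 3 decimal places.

k_gold ≈ 10.265

The effective depreciation rate is n + g + δ = 0.03 + 0.021 + 0.092 = 0.143.
Golden rule sets MPK = n+g+δ: 0.48·k^(0.48−1) = 0.143, so k_gold = (0.48/0.143)^(1/0.52) ≈ 10.2649.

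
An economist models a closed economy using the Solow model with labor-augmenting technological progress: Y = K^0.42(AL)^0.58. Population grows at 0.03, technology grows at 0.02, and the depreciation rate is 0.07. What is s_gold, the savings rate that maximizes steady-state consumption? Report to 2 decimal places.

n + g + δ = 0.03 + 0.02 + 0.07 = 0.12.
At the golden rule MPK = n+g+δ, and in any Cobb-Douglas steady state s = (n+g+δ)·k/y = MPK·k/y = capital's share 0.42.

s_gold = 0.42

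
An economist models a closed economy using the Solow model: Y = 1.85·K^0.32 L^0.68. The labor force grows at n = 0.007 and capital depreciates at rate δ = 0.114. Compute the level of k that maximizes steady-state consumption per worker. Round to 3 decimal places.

k_gold ≈ 10.328

n + δ = 0.007 + 0.114 = 0.121.
Maximizing c = f(k) − (n+δ)·k gives f'(k) = n+δ, i.e. 0.32·1.85·k^(0.32−1) = 0.121, so k_gold = (0.32·1.85/0.121)^(1/0.68) ≈ 10.3282.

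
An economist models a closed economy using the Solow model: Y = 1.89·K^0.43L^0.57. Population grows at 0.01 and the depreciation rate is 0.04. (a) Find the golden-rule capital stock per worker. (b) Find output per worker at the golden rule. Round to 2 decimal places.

(a) k_gold ≈ 133.20; (b) y_gold ≈ 15.49

n + δ = 0.01 + 0.04 = 0.05.
Setting f'(k) = n+δ gives 0.43·1.89·k^(0.43−1) = 0.05, hence k_gold = (0.43·1.89/0.05)^(1/0.57) ≈ 133.1962.
y_gold = 1.89·133.1962^0.43 ≈ 15.4879.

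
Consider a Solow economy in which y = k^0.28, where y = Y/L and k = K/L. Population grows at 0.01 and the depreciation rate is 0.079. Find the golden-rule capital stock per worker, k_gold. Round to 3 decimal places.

n + δ = 0.01 + 0.079 = 0.089.
Setting f'(k) = n+δ gives 0.28·k^(0.28−1) = 0.089, hence k_gold = (0.28/0.089)^(1/0.72) ≈ 4.9130.

k_gold ≈ 4.913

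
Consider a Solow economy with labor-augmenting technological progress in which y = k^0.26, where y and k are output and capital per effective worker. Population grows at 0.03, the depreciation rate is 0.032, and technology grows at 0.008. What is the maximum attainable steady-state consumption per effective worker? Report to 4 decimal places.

Capital per effective worker breaks even when investment replaces (n + g + δ)·k; here n + g + δ = 0.07.
Setting f'(k) = n+g+δ gives 0.26·k^(0.26−1) = 0.07, hence k_gold = (0.26/0.07)^(1/0.74) ≈ 5.8898.
y_gold = 5.8898^0.26 ≈ 1.5857.
c_gold = y_gold − (n+g+δ)·k_gold = 1.5857 − 0.07·5.8898 ≈ 1.1734.

c_gold ≈ 1.1734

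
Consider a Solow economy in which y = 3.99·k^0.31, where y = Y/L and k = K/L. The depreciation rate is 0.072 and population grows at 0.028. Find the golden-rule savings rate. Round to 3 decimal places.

Break-even investment rate: n + δ = 0.028 + 0.072 = 0.1.
At the golden rule MPK = n+δ, and in any Cobb-Douglas steady state s = (n+δ)·k/y = MPK·k/y = capital's share 0.31.

s_gold = 0.310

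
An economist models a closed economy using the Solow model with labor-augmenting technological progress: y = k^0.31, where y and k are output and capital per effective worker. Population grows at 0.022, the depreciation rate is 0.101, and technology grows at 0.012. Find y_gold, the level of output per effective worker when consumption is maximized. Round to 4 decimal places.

y_gold ≈ 1.4528

Capital per effective worker breaks even when investment replaces (n + g + δ)·k; here n + g + δ = 0.135.
Setting f'(k) = n+g+δ gives 0.31·k^(0.31−1) = 0.135, hence k_gold = (0.31/0.135)^(1/0.69) ≈ 3.3360.
Output: y_gold = k_gold^0.31 = 3.3360^0.31 ≈ 1.4528.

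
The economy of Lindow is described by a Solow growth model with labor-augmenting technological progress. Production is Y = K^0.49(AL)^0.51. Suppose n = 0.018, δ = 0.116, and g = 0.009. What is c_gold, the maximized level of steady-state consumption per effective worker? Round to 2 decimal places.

Capital per effective worker breaks even when investment replaces (n + g + δ)·k; here n + g + δ = 0.143.
Setting f'(k) = n+g+δ gives 0.49·k^(0.49−1) = 0.143, hence k_gold = (0.49/0.143)^(1/0.51) ≈ 11.1878.
y_gold = 11.1878^0.49 ≈ 3.2650.
c_gold = y_gold − (n+g+δ)·k_gold = 3.2650 − 0.143·11.1878 ≈ 1.6652.

c_gold ≈ 1.67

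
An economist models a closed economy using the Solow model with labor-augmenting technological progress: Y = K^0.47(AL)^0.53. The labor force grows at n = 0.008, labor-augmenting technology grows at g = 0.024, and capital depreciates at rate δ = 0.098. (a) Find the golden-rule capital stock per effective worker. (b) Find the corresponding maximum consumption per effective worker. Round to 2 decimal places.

n + g + δ = 0.008 + 0.024 + 0.098 = 0.13.
Maximizing c = f(k) − (n+g+δ)·k gives f'(k) = n+g+δ, i.e. 0.47·k^(0.47−1) = 0.13, so k_gold = (0.47/0.13)^(1/0.53) ≈ 11.3011.
y_gold = 11.3011^0.47 ≈ 3.1258; c_gold = y_gold − 0.13·k_gold ≈ 1.6567.

(a) k_gold ≈ 11.30; (b) c_gold ≈ 1.66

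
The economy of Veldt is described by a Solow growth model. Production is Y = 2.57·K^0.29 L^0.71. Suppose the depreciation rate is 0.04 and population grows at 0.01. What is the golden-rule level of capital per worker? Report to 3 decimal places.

k_gold ≈ 44.939

Break-even investment rate: n + δ = 0.01 + 0.04 = 0.05.
Setting f'(k) = n+δ gives 0.29·2.57·k^(0.29−1) = 0.05, hence k_gold = (0.29·2.57/0.05)^(1/0.71) ≈ 44.9388.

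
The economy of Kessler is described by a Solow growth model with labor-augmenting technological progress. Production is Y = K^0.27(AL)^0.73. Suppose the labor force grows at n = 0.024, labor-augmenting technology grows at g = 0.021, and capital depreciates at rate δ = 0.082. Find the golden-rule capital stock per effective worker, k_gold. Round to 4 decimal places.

Break-even investment rate: n + g + δ = 0.024 + 0.021 + 0.082 = 0.127.
At the golden rule the marginal product of capital equals n+g+δ: 0.27·k^(0.27−1) = 0.127. Solving, k_gold = (0.27/0.127)^(1/0.73) ≈ 2.8100.

k_gold ≈ 2.8100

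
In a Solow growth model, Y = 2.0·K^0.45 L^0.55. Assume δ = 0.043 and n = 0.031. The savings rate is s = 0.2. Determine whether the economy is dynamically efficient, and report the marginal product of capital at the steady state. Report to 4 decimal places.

dynamically efficient; MPK ≈ 0.1665

The effective depreciation rate is n + δ = 0.031 + 0.043 = 0.074.
Steady-state k*: s·A·k^0.45 = 0.074·k gives k* = (0.2·2.0/0.074)^(1/0.55) ≈ 21.4988.
MPK = 0.45·2.0·21.4988^(-0.55) ≈ 0.1665.
MPK > n+δ = 0.074, so the economy is dynamically efficient (under-saving).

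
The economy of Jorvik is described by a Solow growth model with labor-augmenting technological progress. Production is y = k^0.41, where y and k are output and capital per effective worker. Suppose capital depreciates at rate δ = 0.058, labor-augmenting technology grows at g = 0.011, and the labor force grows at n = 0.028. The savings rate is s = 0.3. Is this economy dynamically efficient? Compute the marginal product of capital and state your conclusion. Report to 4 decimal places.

dynamically efficient; MPK ≈ 0.1326

n + g + δ = 0.028 + 0.011 + 0.058 = 0.097.
Steady-state k*: s·k^0.41 = 0.097·k gives k* = (0.3/0.097)^(1/0.59) ≈ 6.7780.
MPK = 0.41·6.7780^(-0.59) ≈ 0.1326.
MPK > n+g+δ = 0.097, so the economy is dynamically efficient (under-saving).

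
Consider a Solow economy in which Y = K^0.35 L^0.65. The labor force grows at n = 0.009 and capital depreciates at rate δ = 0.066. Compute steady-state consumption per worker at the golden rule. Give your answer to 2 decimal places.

n + δ = 0.009 + 0.066 = 0.075.
Golden rule sets MPK = n+δ: 0.35·k^(0.35−1) = 0.075, so k_gold = (0.35/0.075)^(1/0.65) ≈ 10.6965.
y_gold = 10.6965^0.35 ≈ 2.2921.
c_gold = y_gold − (n+δ)·k_gold = 2.2921 − 0.075·10.6965 ≈ 1.4899.

c_gold ≈ 1.49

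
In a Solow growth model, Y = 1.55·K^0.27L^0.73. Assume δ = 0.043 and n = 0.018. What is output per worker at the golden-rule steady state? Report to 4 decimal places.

n + δ = 0.018 + 0.043 = 0.061.
At the golden rule the marginal product of capital equals n+δ: 0.27·1.55·k^(0.27−1) = 0.061. Solving, k_gold = (0.27·1.55/0.061)^(1/0.73) ≈ 13.9864.
Output: y_gold = 1.55·k_gold^0.27 = 1.55·13.9864^0.27 ≈ 3.1599.

y_gold ≈ 3.1599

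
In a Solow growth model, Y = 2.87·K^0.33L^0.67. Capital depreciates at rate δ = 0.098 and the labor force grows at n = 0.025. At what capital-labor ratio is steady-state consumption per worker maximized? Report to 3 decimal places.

k_gold ≈ 21.044

The effective depreciation rate is n + δ = 0.025 + 0.098 = 0.123.
At the golden rule the marginal product of capital equals n+δ: 0.33·2.87·k^(0.33−1) = 0.123. Solving, k_gold = (0.33·2.87/0.123)^(1/0.67) ≈ 21.0436.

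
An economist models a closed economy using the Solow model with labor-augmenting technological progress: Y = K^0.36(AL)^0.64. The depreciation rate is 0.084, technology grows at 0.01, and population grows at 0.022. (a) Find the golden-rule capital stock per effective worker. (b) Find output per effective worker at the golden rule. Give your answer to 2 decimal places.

n + g + δ = 0.022 + 0.01 + 0.084 = 0.116.
Maximizing c = f(k) − (n+g+δ)·k gives f'(k) = n+g+δ, i.e. 0.36·k^(0.36−1) = 0.116, so k_gold = (0.36/0.116)^(1/0.64) ≈ 5.8682.
y_gold = 5.8682^0.36 ≈ 1.8909.

(a) k_gold ≈ 5.87; (b) y_gold ≈ 1.89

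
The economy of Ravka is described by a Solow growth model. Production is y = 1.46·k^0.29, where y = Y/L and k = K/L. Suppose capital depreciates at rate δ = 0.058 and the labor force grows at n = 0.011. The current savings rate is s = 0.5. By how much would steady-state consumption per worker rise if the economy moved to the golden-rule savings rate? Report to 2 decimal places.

Break-even investment rate: n + δ = 0.011 + 0.058 = 0.069.
Current steady state (s = 0.5): k* = (0.5·1.46/0.069)^(1/0.71) ≈ 27.7281, y* = 1.46·27.7281^0.29 ≈ 3.8265, c* = (1−0.5)·3.8265 ≈ 1.9132.
Maximizing c = f(k) − (n+δ)·k gives f'(k) = n+δ, i.e. 0.29·1.46·k^(0.29−1) = 0.069, so k_gold = (0.29·1.46/0.069)^(1/0.71) ≈ 12.8742.
y_gold = 1.46·12.8742^0.29 ≈ 3.0632, c_gold = y_gold − 0.069·k_gold ≈ 2.1749.
Gain: Δc = 2.1749 − 1.9132 ≈ 0.2616.

Δc ≈ 0.26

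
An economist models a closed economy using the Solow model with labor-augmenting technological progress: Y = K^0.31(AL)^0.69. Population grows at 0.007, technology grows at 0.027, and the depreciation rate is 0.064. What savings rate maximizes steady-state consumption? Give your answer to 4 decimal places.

The effective depreciation rate is n + g + δ = 0.007 + 0.027 + 0.064 = 0.098.
At the golden rule MPK = n+g+δ, and in any Cobb-Douglas steady state s = (n+g+δ)·k/y = MPK·k/y = capital's share 0.31.

s_gold = 0.3100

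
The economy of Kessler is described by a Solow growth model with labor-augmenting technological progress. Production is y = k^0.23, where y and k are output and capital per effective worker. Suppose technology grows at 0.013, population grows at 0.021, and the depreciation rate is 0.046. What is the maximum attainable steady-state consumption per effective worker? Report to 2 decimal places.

c_gold ≈ 1.06

Capital per effective worker breaks even when investment replaces (n + g + δ)·k; here n + g + δ = 0.08.
Golden rule sets MPK = n+g+δ: 0.23·k^(0.23−1) = 0.08, so k_gold = (0.23/0.08)^(1/0.77) ≈ 3.9412.
y_gold = 3.9412^0.23 ≈ 1.3709.
c_gold = y_gold − (n+g+δ)·k_gold = 1.3709 − 0.08·3.9412 ≈ 1.0556.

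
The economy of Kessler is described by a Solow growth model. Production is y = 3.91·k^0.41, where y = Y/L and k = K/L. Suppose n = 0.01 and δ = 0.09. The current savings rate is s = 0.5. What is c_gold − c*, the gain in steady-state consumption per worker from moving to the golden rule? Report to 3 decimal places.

Δc ≈ 0.432

The effective depreciation rate is n + δ = 0.01 + 0.09 = 0.1.
Current steady state (s = 0.5): k* = (0.5·3.91/0.1)^(1/0.59) ≈ 154.3065, y* = 3.91·154.3065^0.41 ≈ 30.8613, c* = (1−0.5)·30.8613 ≈ 15.4307.
At the golden rule the marginal product of capital equals n+δ: 0.41·3.91·k^(0.41−1) = 0.1. Solving, k_gold = (0.41·3.91/0.1)^(1/0.59) ≈ 110.2316.
y_gold = 3.91·110.2316^0.41 ≈ 26.8858, c_gold = y_gold − 0.1·k_gold ≈ 15.8626.
Gain: Δc = 15.8626 − 15.4307 ≈ 0.4319.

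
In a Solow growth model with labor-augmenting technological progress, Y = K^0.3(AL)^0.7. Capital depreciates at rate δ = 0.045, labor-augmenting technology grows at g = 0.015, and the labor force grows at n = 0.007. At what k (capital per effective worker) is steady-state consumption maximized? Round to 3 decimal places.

k_gold ≈ 8.513

Break-even investment rate: n + g + δ = 0.007 + 0.015 + 0.045 = 0.067.
Setting f'(k) = n+g+δ gives 0.3·k^(0.3−1) = 0.067, hence k_gold = (0.3/0.067)^(1/0.7) ≈ 8.5127.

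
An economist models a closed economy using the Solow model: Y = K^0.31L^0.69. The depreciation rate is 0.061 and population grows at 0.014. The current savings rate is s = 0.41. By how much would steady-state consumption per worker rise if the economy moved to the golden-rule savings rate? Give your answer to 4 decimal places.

Capital per worker breaks even when investment replaces (n + δ)·k; here n + δ = 0.075.
Current steady state (s = 0.41): k* = (0.41/0.075)^(1/0.69) ≈ 11.7264, y* = 11.7264^0.31 ≈ 2.1451, c* = (1−0.41)·2.1451 ≈ 1.2656.
Setting f'(k) = n+δ gives 0.31·k^(0.31−1) = 0.075, hence k_gold = (0.31/0.075)^(1/0.69) ≈ 7.8197.
y_gold = 7.8197^0.31 ≈ 1.8919, c_gold = y_gold − 0.075·k_gold ≈ 1.3054.
Gain: Δc = 1.3054 − 1.2656 ≈ 0.0398.

Δc ≈ 0.0398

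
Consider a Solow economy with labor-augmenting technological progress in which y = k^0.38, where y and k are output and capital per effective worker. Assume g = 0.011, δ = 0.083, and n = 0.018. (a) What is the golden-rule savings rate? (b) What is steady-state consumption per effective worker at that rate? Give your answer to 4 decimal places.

(a) s_gold = 0.3800; (b) c_gold ≈ 1.3109

Break-even investment rate: n + g + δ = 0.018 + 0.011 + 0.083 = 0.112.
For Cobb-Douglas, s_gold equals capital's share: s_gold = 0.38.
At the golden rule the marginal product of capital equals n+g+δ: 0.38·k^(0.38−1) = 0.112. Solving, k_gold = (0.38/0.112)^(1/0.62) ≈ 7.1738.
y_gold = 7.1738^0.38 ≈ 2.1144; c_gold = (1−0.38)·y_gold ≈ 1.3109.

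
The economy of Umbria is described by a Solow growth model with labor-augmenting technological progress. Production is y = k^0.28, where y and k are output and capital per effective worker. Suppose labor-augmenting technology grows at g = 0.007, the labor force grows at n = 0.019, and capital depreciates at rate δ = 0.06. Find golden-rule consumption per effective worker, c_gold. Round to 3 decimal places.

Capital per effective worker breaks even when investment replaces (n + g + δ)·k; here n + g + δ = 0.086.
Maximizing c = f(k) − (n+g+δ)·k gives f'(k) = n+g+δ, i.e. 0.28·k^(0.28−1) = 0.086, so k_gold = (0.28/0.086)^(1/0.72) ≈ 5.1526.
y_gold = 5.1526^0.28 ≈ 1.5826.
c_gold = y_gold − (n+g+δ)·k_gold = 1.5826 − 0.086·5.1526 ≈ 1.1395.

c_gold ≈ 1.139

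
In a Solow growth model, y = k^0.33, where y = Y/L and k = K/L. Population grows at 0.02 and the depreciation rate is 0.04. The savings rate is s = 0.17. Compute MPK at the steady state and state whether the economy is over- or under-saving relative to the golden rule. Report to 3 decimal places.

Break-even investment rate: n + δ = 0.02 + 0.04 = 0.06.
Steady-state k*: s·k^0.33 = 0.06·k gives k* = (0.17/0.06)^(1/0.67) ≈ 4.7323.
MPK = 0.33·4.7323^(-0.67) ≈ 0.1165.
MPK > n+δ = 0.06, so the economy is dynamically efficient (under-saving).

under-saving; MPK ≈ 0.116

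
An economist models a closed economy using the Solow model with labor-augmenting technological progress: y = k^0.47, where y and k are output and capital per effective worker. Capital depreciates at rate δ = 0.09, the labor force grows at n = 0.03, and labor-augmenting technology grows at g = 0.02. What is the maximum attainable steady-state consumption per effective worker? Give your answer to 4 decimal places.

c_gold ≈ 1.5513

n + g + δ = 0.03 + 0.02 + 0.09 = 0.14.
Maximizing c = f(k) − (n+g+δ)·k gives f'(k) = n+g+δ, i.e. 0.47·k^(0.47−1) = 0.14, so k_gold = (0.47/0.14)^(1/0.53) ≈ 9.8264.
y_gold = 9.8264^0.47 ≈ 2.9270.
c_gold = y_gold − (n+g+δ)·k_gold = 2.9270 − 0.14·9.8264 ≈ 1.5513.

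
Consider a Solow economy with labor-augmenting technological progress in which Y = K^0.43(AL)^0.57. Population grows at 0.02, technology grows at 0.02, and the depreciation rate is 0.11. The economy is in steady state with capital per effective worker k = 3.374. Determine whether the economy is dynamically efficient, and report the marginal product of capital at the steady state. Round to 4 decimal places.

dynamically efficient; MPK ≈ 0.2150

The effective depreciation rate is n + g + δ = 0.02 + 0.02 + 0.11 = 0.15.
MPK = 0.43·k^(0.43−1) = 0.43·3.374^(-0.57) ≈ 0.2150.
MPK > 0.15, so the economy is dynamically efficient (under-saving).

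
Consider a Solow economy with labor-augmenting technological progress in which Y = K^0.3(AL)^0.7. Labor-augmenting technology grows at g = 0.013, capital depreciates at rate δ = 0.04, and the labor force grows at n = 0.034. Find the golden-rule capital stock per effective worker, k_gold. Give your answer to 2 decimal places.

k_gold ≈ 5.86

Break-even investment rate: n + g + δ = 0.034 + 0.013 + 0.04 = 0.087.
At the golden rule the marginal product of capital equals n+g+δ: 0.3·k^(0.3−1) = 0.087. Solving, k_gold = (0.3/0.087)^(1/0.7) ≈ 5.8614.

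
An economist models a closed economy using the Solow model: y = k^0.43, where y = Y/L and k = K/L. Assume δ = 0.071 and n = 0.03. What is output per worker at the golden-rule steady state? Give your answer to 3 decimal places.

Break-even investment rate: n + δ = 0.03 + 0.071 = 0.101.
At the golden rule the marginal product of capital equals n+δ: 0.43·k^(0.43−1) = 0.101. Solving, k_gold = (0.43/0.101)^(1/0.57) ≈ 12.6989.
Output: y_gold = k_gold^0.43 = 12.6989^0.43 ≈ 2.9828.

y_gold ≈ 2.983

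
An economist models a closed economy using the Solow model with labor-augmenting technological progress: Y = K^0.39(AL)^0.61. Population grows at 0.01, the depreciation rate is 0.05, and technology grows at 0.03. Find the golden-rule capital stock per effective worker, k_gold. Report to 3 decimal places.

k_gold ≈ 11.065

Capital per effective worker breaks even when investment replaces (n + g + δ)·k; here n + g + δ = 0.09.
Golden rule sets MPK = n+g+δ: 0.39·k^(0.39−1) = 0.09, so k_gold = (0.39/0.09)^(1/0.61) ≈ 11.0655.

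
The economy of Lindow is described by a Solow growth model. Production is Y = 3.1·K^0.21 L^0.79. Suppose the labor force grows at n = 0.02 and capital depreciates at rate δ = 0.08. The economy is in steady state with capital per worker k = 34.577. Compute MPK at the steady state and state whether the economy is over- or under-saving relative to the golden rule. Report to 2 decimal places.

over-saving; MPK ≈ 0.04

The effective depreciation rate is n + δ = 0.02 + 0.08 = 0.1.
MPK = 0.21·3.1·k^(0.21−1) = 0.21·3.1·34.577^(-0.79) ≈ 0.0396.
MPK < 0.1, so the economy is dynamically inefficient (over-saving).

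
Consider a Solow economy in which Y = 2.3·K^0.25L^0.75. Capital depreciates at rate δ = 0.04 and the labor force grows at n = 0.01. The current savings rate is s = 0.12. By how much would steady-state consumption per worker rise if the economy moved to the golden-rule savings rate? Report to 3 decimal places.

Δc ≈ 0.317

Capital per worker breaks even when investment replaces (n + δ)·k; here n + δ = 0.05.
Current steady state (s = 0.12): k* = (0.12·2.3/0.05)^(1/0.75) ≈ 9.7556, y* = 2.3·9.7556^0.25 ≈ 4.0648, c* = (1−0.12)·4.0648 ≈ 3.5770.
Maximizing c = f(k) − (n+δ)·k gives f'(k) = n+δ, i.e. 0.25·2.3·k^(0.25−1) = 0.05, so k_gold = (0.25·2.3/0.05)^(1/0.75) ≈ 25.9576.
y_gold = 2.3·25.9576^0.25 ≈ 5.1915, c_gold = y_gold − 0.05·k_gold ≈ 3.8936.
Gain: Δc = 3.8936 − 3.5770 ≈ 0.3166.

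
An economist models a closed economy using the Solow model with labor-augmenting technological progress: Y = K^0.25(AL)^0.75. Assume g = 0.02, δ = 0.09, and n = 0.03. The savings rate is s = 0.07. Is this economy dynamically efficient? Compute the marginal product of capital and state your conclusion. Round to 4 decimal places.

Capital per effective worker breaks even when investment replaces (n + g + δ)·k; here n + g + δ = 0.14.
Steady-state k*: s·k^0.25 = 0.14·k gives k* = (0.07/0.14)^(1/0.75) ≈ 0.3969.
MPK = 0.25·0.3969^(-0.75) ≈ 0.5000.
MPK > n+g+δ = 0.14, so the economy is dynamically efficient (under-saving).

dynamically efficient; MPK ≈ 0.5000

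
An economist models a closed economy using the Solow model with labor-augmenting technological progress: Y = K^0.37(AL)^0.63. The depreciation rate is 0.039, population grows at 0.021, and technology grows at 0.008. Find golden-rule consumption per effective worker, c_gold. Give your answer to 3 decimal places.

c_gold ≈ 1.704

Break-even investment rate: n + g + δ = 0.021 + 0.008 + 0.039 = 0.068.
Golden rule sets MPK = n+g+δ: 0.37·k^(0.37−1) = 0.068, so k_gold = (0.37/0.068)^(1/0.63) ≈ 14.7152.
y_gold = 14.7152^0.37 ≈ 2.7044.
c_gold = y_gold − (n+g+δ)·k_gold = 2.7044 − 0.068·14.7152 ≈ 1.7038.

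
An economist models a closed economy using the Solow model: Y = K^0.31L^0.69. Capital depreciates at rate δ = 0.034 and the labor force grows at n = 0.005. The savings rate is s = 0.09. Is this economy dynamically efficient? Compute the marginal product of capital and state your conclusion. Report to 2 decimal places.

Break-even investment rate: n + δ = 0.005 + 0.034 = 0.039.
Steady-state k*: s·k^0.31 = 0.039·k gives k* = (0.09/0.039)^(1/0.69) ≈ 3.3600.
MPK = 0.31·3.3600^(-0.69) ≈ 0.1343.
MPK > n+δ = 0.039, so the economy is dynamically efficient (under-saving).

dynamically efficient; MPK ≈ 0.13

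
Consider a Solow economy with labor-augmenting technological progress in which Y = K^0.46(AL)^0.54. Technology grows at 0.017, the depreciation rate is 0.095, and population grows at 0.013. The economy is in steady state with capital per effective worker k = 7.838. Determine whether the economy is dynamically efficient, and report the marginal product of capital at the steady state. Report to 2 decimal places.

dynamically efficient; MPK ≈ 0.15

Break-even investment rate: n + g + δ = 0.013 + 0.017 + 0.095 = 0.125.
MPK = 0.46·k^(0.46−1) = 0.46·7.838^(-0.54) ≈ 0.1513.
MPK > 0.125, so the economy is dynamically efficient (under-saving).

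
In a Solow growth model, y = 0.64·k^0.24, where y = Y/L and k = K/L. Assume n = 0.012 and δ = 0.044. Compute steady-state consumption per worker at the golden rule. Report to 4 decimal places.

n + δ = 0.012 + 0.044 = 0.056.
Setting f'(k) = n+δ gives 0.24·0.64·k^(0.24−1) = 0.056, hence k_gold = (0.24·0.64/0.056)^(1/0.76) ≈ 3.7721.
y_gold = 0.64·3.7721^0.24 ≈ 0.8802.
c_gold = y_gold − (n+δ)·k_gold = 0.8802 − 0.056·3.7721 ≈ 0.6689.

c_gold ≈ 0.6689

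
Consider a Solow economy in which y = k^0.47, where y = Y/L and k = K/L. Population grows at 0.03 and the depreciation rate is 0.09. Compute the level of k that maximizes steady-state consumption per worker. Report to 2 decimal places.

n + δ = 0.03 + 0.09 = 0.12.
At the golden rule the marginal product of capital equals n+δ: 0.47·k^(0.47−1) = 0.12. Solving, k_gold = (0.47/0.12)^(1/0.53) ≈ 13.1435.

k_gold ≈ 13.14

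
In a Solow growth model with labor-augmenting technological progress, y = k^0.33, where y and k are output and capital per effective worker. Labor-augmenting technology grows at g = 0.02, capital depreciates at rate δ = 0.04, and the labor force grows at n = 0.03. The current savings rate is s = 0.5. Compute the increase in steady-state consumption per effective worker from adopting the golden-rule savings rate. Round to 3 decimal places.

n + g + δ = 0.03 + 0.02 + 0.04 = 0.09.
Current steady state (s = 0.5): k* = (0.5/0.09)^(1/0.67) ≈ 12.9281, y* = 12.9281^0.33 ≈ 2.3271, c* = (1−0.5)·2.3271 ≈ 1.1635.
Maximizing c = f(k) − (n+g+δ)·k gives f'(k) = n+g+δ, i.e. 0.33·k^(0.33−1) = 0.09, so k_gold = (0.33/0.09)^(1/0.67) ≈ 6.9534.
y_gold = 6.9534^0.33 ≈ 1.8964, c_gold = y_gold − 0.09·k_gold ≈ 1.2706.
Gain: Δc = 1.2706 − 1.1635 ≈ 0.1070.

Δc ≈ 0.107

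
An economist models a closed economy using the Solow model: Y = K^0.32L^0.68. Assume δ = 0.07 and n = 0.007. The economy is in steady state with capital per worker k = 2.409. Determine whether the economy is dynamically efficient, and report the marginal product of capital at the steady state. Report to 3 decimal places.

n + δ = 0.007 + 0.07 = 0.077.
MPK = 0.32·k^(0.32−1) = 0.32·2.409^(-0.68) ≈ 0.1760.
MPK > 0.077, so the economy is dynamically efficient (under-saving).

dynamically efficient; MPK ≈ 0.176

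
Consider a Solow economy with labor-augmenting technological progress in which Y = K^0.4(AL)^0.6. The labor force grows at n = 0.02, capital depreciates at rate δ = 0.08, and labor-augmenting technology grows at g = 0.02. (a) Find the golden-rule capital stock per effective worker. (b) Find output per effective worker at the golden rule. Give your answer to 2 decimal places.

Capital per effective worker breaks even when investment replaces (n + g + δ)·k; here n + g + δ = 0.12.
At the golden rule the marginal product of capital equals n+g+δ: 0.4·k^(0.4−1) = 0.12. Solving, k_gold = (0.4/0.12)^(1/0.6) ≈ 7.4381.
y_gold = 7.4381^0.4 ≈ 2.2314.

(a) k_gold ≈ 7.44; (b) y_gold ≈ 2.23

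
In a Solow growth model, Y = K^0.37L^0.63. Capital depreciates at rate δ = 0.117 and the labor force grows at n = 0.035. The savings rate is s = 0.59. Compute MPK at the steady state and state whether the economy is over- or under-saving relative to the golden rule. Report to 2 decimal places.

The effective depreciation rate is n + δ = 0.035 + 0.117 = 0.152.
Steady-state k*: s·k^0.37 = 0.152·k gives k* = (0.59/0.152)^(1/0.63) ≈ 8.6086.
MPK = 0.37·8.6086^(-0.63) ≈ 0.0953.
MPK < n+δ = 0.152, so the economy is dynamically inefficient (over-saving).

over-saving; MPK ≈ 0.10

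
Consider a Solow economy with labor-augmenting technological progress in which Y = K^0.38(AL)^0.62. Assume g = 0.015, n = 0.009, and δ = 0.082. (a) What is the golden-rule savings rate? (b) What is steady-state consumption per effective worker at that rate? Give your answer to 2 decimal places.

(a) s_gold = 0.38; (b) c_gold ≈ 1.36

Break-even investment rate: n + g + δ = 0.009 + 0.015 + 0.082 = 0.106.
For Cobb-Douglas, s_gold equals capital's share: s_gold = 0.38.
At the golden rule the marginal product of capital equals n+g+δ: 0.38·k^(0.38−1) = 0.106. Solving, k_gold = (0.38/0.106)^(1/0.62) ≈ 7.8401.
y_gold = 7.8401^0.38 ≈ 2.1870; c_gold = (1−0.38)·y_gold ≈ 1.3559.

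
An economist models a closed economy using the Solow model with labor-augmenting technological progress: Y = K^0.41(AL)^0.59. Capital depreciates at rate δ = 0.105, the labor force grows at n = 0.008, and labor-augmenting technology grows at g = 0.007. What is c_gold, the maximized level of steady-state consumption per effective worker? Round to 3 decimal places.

Capital per effective worker breaks even when investment replaces (n + g + δ)·k; here n + g + δ = 0.12.
Setting f'(k) = n+g+δ gives 0.41·k^(0.41−1) = 0.12, hence k_gold = (0.41/0.12)^(1/0.59) ≈ 8.0244.
y_gold = 8.0244^0.41 ≈ 2.3486.
c_gold = y_gold − (n+g+δ)·k_gold = 2.3486 − 0.12·8.0244 ≈ 1.3857.

c_gold ≈ 1.386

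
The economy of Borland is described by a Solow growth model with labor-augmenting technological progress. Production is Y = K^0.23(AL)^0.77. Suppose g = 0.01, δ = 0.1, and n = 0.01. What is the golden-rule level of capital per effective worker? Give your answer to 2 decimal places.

Capital per effective worker breaks even when investment replaces (n + g + δ)·k; here n + g + δ = 0.12.
Golden rule sets MPK = n+g+δ: 0.23·k^(0.23−1) = 0.12, so k_gold = (0.23/0.12)^(1/0.77) ≈ 2.3278.

k_gold ≈ 2.33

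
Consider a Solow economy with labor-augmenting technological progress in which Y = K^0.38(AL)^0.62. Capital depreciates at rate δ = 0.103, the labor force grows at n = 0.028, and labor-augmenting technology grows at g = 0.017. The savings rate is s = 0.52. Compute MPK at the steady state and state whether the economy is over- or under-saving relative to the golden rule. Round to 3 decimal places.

over-saving; MPK ≈ 0.108

n + g + δ = 0.028 + 0.017 + 0.103 = 0.148.
Steady-state k*: s·k^0.38 = 0.148·k gives k* = (0.52/0.148)^(1/0.62) ≈ 7.5898.
MPK = 0.38·7.5898^(-0.62) ≈ 0.1082.
MPK < n+g+δ = 0.148, so the economy is dynamically inefficient (over-saving).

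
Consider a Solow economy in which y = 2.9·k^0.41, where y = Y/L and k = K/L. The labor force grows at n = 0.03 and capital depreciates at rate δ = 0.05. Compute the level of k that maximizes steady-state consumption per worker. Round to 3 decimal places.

k_gold ≈ 96.961

Capital per worker breaks even when investment replaces (n + δ)·k; here n + δ = 0.08.
At the golden rule the marginal product of capital equals n+δ: 0.41·2.9·k^(0.41−1) = 0.08. Solving, k_gold = (0.41·2.9/0.08)^(1/0.59) ≈ 96.9608.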